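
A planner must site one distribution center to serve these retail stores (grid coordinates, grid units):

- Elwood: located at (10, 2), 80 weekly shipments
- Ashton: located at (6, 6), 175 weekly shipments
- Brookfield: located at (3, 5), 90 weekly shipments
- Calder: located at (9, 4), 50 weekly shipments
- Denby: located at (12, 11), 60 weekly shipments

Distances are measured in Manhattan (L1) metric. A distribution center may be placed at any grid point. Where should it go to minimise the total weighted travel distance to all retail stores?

(6, 6)

Manhattan distance separates: Σwᵢ(|x−xᵢ|+|y−yᵢ|) = Σwᵢ|x−xᵢ| + Σwᵢ|y−yᵢ|, so x and y are optimised independently as 1-D weighted medians.
Total weight W = 455; half = 227.5.
x-coordinate, sorted with cumulative weight:
  x=3 (Brookfield, w=90) cum 90
  x=6 (Ashton, w=175) cum 265  ← median
  x=9 (Calder, w=50) cum 315
  x=10 (Elwood, w=80) cum 395
  x=12 (Denby, w=60) cum 455
⇒ x* = 6
y-coordinate, sorted with cumulative weight:
  y=2 (Elwood, w=80) cum 80
  y=4 (Calder, w=50) cum 130
  y=5 (Brookfield, w=90) cum 220
  y=6 (Ashton, w=175) cum 395  ← median
  y=11 (Denby, w=60) cum 455
⇒ y* = 6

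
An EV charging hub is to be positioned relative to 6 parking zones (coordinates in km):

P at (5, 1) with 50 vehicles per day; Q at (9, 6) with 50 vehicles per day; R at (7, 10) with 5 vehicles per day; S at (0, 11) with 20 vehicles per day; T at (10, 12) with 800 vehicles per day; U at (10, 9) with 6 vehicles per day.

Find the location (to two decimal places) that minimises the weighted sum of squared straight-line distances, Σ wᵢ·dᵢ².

(9.45, 11.04)

The minimiser of Σwᵢ‖p−pᵢ‖² is the weighted centroid p* = (Σwᵢpᵢ)/(Σwᵢ).
Σwᵢ = 931.
Σwᵢxᵢ = 50·5 + 50·9 + 5·7 + 20·0 + 800·10 + 6·10 = 8795.
Σwᵢyᵢ = 50·1 + 50·6 + 5·10 + 20·11 + 800·12 + 6·9 = 10274.
x* = 8795/931 = 9.45, y* = 10274/931 = 11.04.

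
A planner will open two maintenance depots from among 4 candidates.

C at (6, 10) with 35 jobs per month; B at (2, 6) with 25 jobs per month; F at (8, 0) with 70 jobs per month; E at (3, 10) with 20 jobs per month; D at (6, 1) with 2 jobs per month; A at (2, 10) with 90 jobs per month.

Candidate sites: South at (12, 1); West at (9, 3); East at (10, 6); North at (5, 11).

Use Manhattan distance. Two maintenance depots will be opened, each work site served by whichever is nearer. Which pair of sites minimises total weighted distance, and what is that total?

Evaluate every pair (each demand assigned to the nearer of the two):
  {West, North}: total = 980
  {South, North}: total = 1052
  {East, North}: total = 1268
  {West, East}: total = 2070
  {South, East}: total = 2142
  {South, West}: total = 2410
Best pair: {West, North} with total 980.

{West, North}, total 980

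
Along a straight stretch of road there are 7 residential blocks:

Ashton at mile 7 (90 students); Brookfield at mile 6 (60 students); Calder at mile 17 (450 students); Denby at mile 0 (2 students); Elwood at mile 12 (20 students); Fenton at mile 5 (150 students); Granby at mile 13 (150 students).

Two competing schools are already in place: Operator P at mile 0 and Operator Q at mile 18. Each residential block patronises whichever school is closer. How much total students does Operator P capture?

The indifferent point is the midpoint (0+18)/2 = 9; residential blocks left of it (closer to Operator P at 0) go to Operator P, those right go to Operator Q.
  Denby at 0 (w=2) → Operator P
  Fenton at 5 (w=150) → Operator P
  Brookfield at 6 (w=60) → Operator P
  Ashton at 7 (w=90) → Operator P
  Elwood at 12 (w=20) → Operator Q
  Granby at 13 (w=150) → Operator Q
  Calder at 17 (w=450) → Operator Q
Operator P captures 302; Operator Q captures 620.

302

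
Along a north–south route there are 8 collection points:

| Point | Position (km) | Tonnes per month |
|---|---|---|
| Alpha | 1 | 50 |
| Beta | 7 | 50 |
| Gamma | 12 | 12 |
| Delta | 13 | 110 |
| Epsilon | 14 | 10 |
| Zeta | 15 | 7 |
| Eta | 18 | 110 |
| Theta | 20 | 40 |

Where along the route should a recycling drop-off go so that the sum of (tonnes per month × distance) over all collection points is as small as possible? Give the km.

For a sum of weighted absolute distances on a line, the optimum is the weighted median (not the mean). Total weight W = 389; half-weight = 194.5.
Sort by position and accumulate weight:
  km 1 (Alpha, w=50) → cum 50
  km 7 (Beta, w=50) → cum 100
  km 12 (Gamma, w=12) → cum 112
  km 13 (Delta, w=110) → cum 222  ≥ 194.5 → median here
  km 14 (Epsilon, w=10) → cum 232
  km 15 (Zeta, w=7) → cum 239
  km 18 (Eta, w=110) → cum 349
  km 20 (Theta, w=40) → cum 389
Optimal location: km 13.

x = 13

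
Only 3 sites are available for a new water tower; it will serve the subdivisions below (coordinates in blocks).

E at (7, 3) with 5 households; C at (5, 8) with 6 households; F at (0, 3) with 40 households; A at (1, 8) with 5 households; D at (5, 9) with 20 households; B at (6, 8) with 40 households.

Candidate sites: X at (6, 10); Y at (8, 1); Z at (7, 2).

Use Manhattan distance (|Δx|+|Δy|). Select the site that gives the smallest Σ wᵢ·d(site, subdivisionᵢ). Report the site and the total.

X, total 733 blocks

Total weighted distance at each candidate:
  X (6, 10): total = 733
  Y (8, 1): total = 1125
  Z (7, 2): total = 893
Minimum is at X with total 733 blocks.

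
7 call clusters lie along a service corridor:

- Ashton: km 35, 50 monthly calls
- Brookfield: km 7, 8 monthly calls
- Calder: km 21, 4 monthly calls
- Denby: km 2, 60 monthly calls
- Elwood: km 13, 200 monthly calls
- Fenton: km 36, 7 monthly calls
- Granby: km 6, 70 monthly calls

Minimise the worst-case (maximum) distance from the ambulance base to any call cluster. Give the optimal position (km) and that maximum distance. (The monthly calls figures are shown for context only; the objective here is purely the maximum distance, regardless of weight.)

The 1-center on a line is the midpoint of the two extreme points: leftmost at 2, rightmost at 36.
Optimal location = (2 + 36)/2 = 19; maximum distance = (36 − 2)/2 = 17.

location 19, max distance 17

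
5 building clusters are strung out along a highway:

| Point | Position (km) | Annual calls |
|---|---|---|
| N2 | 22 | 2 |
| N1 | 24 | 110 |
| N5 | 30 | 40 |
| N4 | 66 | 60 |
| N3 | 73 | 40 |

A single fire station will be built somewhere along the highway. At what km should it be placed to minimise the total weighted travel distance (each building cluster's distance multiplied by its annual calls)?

For a sum of weighted absolute distances on a line, the optimum is the weighted median (not the mean). Total weight W = 252; half-weight = 126.
Sort by position and accumulate weight:
  km 22 (N2, w=2) → cum 2
  km 24 (N1, w=110) → cum 112
  km 30 (N5, w=40) → cum 152  ≥ 126 → median here
  km 66 (N4, w=60) → cum 212
  km 73 (N3, w=40) → cum 252
Optimal location: km 30.

x = 30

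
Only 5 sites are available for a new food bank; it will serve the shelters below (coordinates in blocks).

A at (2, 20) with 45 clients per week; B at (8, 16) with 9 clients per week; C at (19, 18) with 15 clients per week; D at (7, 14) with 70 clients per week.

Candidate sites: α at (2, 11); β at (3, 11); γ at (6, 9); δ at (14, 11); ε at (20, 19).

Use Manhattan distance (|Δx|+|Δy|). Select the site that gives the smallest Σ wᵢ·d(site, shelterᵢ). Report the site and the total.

Total weighted distance at each candidate:
  α (2, 11): total = 1424
  β (3, 11): total = 1375
  γ (6, 9): total = 1506
  δ (14, 11): total = 1924
  ε (20, 19): total = 2280
Minimum is at β with total 1375 blocks.

β, total 1375 blocks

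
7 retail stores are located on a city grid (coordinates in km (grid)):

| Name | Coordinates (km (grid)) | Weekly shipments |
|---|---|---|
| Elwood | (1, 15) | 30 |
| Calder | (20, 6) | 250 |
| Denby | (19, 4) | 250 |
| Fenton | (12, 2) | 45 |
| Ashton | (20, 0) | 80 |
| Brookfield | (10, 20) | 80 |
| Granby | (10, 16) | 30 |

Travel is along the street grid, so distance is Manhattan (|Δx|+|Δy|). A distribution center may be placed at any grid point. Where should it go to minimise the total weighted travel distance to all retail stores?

Manhattan distance separates: Σwᵢ(|x−xᵢ|+|y−yᵢ|) = Σwᵢ|x−xᵢ| + Σwᵢ|y−yᵢ|, so x and y are optimised independently as 1-D weighted medians.
Total weight W = 765; half = 382.5.
x-coordinate, sorted with cumulative weight:
  x=1 (Elwood, w=30) cum 30
  x=10 (Brookfield, w=80) cum 110
  x=10 (Granby, w=30) cum 140
  x=12 (Fenton, w=45) cum 185
  x=19 (Denby, w=250) cum 435  ← median
  x=20 (Calder, w=250) cum 685
  x=20 (Ashton, w=80) cum 765
⇒ x* = 19
y-coordinate, sorted with cumulative weight:
  y=0 (Ashton, w=80) cum 80
  y=2 (Fenton, w=45) cum 125
  y=4 (Denby, w=250) cum 375
  y=6 (Calder, w=250) cum 625  ← median
  y=15 (Elwood, w=30) cum 655
  y=16 (Granby, w=30) cum 685
  y=20 (Brookfield, w=80) cum 765
⇒ y* = 6

(19, 6)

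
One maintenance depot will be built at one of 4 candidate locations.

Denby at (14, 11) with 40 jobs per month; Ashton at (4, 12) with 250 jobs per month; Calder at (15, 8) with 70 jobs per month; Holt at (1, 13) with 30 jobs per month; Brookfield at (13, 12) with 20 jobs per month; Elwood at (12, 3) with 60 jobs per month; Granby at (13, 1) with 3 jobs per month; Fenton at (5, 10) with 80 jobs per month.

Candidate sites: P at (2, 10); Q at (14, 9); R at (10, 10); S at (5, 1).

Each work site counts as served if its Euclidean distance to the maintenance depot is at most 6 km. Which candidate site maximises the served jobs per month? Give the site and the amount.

Coverage radius r = 6 km; a point is covered iff (Δx)²+(Δy)² ≤ 6² = 36.
  P (2, 10): covers {Ashton, Holt, Fenton} → 360
  Q (14, 9): covers {Denby, Calder, Brookfield} → 130
  R (10, 10): covers {Denby, Calder, Brookfield, Fenton} → 210
  S (5, 1): covers {none} → 0
Maximum coverage at P: 360 jobs per month.

P, covering 360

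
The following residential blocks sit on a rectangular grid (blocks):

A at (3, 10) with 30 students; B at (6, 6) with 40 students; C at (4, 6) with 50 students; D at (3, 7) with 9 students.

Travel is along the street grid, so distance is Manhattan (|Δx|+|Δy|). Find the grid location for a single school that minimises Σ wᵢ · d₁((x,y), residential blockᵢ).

(4, 6)

Manhattan distance separates: Σwᵢ(|x−xᵢ|+|y−yᵢ|) = Σwᵢ|x−xᵢ| + Σwᵢ|y−yᵢ|, so x and y are optimised independently as 1-D weighted medians.
Total weight W = 129; half = 64.5.
x-coordinate, sorted with cumulative weight:
  x=3 (A, w=30) cum 30
  x=3 (D, w=9) cum 39
  x=4 (C, w=50) cum 89  ← median
  x=6 (B, w=40) cum 129
⇒ x* = 4
y-coordinate, sorted with cumulative weight:
  y=6 (B, w=40) cum 40
  y=6 (C, w=50) cum 90  ← median
  y=7 (D, w=9) cum 99
  y=10 (A, w=30) cum 129
⇒ y* = 6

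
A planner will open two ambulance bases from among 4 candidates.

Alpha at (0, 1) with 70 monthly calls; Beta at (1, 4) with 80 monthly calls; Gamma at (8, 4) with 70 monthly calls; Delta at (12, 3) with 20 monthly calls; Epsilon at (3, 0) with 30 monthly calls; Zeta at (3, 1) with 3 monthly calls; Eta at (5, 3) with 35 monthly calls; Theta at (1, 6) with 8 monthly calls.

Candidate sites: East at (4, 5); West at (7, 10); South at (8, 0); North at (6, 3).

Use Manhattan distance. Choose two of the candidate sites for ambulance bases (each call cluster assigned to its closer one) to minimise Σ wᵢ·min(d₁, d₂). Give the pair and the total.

Evaluate every pair (each demand assigned to the nearer of the two):
  {East, North}: total = 1472
  {East, South}: total = 1602
  {South, North}: total = 1634
  {West, North}: total = 1664
  {East, West}: total = 1762
  {West, South}: total = 2388
Best pair: {East, North} with total 1472.

{East, North}, total 1472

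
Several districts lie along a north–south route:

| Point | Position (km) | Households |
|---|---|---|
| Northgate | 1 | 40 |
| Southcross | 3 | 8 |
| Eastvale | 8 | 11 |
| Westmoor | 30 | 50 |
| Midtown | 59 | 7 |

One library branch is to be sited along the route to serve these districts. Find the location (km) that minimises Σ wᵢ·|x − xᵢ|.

For a sum of weighted absolute distances on a line, the optimum is the weighted median (not the mean). Total weight W = 116; half-weight = 58.
Sort by position and accumulate weight:
  km 1 (Northgate, w=40) → cum 40
  km 3 (Southcross, w=8) → cum 48
  km 8 (Eastvale, w=11) → cum 59  ≥ 58 → median here
  km 30 (Westmoor, w=50) → cum 109
  km 59 (Midtown, w=7) → cum 116
Optimal location: km 8.

x = 8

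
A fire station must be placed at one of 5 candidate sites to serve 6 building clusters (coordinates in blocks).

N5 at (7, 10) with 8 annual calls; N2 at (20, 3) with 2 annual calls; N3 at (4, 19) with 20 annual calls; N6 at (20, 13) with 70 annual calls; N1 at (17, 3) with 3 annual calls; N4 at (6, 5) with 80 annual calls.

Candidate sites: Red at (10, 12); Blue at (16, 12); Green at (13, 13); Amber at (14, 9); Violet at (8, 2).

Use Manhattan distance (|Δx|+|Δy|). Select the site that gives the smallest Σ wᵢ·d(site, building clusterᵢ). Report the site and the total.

Red, total 2036 blocks

Total weighted distance at each candidate:
  Red (10, 12): total = 2036
  Blue (16, 12): total = 2234
  Green (13, 13): total = 2138
  Amber (14, 9): total = 2175
  Violet (8, 2): total = 2558
Minimum is at Red with total 2036 blocks.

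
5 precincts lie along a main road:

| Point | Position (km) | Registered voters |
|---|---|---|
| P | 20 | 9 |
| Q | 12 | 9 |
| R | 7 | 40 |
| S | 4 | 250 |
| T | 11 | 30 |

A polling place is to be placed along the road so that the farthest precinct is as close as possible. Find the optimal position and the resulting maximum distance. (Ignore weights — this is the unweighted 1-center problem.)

location 12, max distance 8

The 1-center on a line is the midpoint of the two extreme points: leftmost at 4, rightmost at 20.
Optimal location = (4 + 20)/2 = 12; maximum distance = (20 − 4)/2 = 8.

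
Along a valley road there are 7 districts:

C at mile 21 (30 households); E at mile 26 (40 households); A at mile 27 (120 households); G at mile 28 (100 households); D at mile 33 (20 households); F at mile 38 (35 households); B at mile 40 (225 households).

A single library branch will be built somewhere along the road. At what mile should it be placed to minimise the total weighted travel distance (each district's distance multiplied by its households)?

x = 28

For a sum of weighted absolute distances on a line, the optimum is the weighted median (not the mean). Total weight W = 570; half-weight = 285.
Sort by position and accumulate weight:
  mile 21 (C, w=30) → cum 30
  mile 26 (E, w=40) → cum 70
  mile 27 (A, w=120) → cum 190
  mile 28 (G, w=100) → cum 290  ≥ 285 → median here
  mile 33 (D, w=20) → cum 310
  mile 38 (F, w=35) → cum 345
  mile 40 (B, w=225) → cum 570
Optimal location: mile 28.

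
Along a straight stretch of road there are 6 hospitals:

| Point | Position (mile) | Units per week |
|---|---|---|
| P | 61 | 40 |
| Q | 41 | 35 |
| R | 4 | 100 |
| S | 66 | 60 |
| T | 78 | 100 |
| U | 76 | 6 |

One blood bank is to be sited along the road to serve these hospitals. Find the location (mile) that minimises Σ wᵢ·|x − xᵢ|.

For a sum of weighted absolute distances on a line, the optimum is the weighted median (not the mean). Total weight W = 341; half-weight = 170.5.
Sort by position and accumulate weight:
  mile 4 (R, w=100) → cum 100
  mile 41 (Q, w=35) → cum 135
  mile 61 (P, w=40) → cum 175  ≥ 170.5 → median here
  mile 66 (S, w=60) → cum 235
  mile 76 (U, w=6) → cum 241
  mile 78 (T, w=100) → cum 341
Optimal location: mile 61.

x = 61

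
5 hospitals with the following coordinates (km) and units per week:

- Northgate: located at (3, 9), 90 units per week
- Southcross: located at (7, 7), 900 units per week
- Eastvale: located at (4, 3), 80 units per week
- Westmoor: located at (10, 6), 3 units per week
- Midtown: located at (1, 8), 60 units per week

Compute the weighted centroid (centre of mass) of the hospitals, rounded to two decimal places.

The minimiser of Σwᵢ‖p−pᵢ‖² is the weighted centroid p* = (Σwᵢpᵢ)/(Σwᵢ).
Σwᵢ = 1133.
Σwᵢxᵢ = 90·3 + 900·7 + 80·4 + 3·10 + 60·1 = 6980.
Σwᵢyᵢ = 90·9 + 900·7 + 80·3 + 3·6 + 60·8 = 7848.
x* = 6980/1133 = 6.16, y* = 7848/1133 = 6.93.

(6.16, 6.93)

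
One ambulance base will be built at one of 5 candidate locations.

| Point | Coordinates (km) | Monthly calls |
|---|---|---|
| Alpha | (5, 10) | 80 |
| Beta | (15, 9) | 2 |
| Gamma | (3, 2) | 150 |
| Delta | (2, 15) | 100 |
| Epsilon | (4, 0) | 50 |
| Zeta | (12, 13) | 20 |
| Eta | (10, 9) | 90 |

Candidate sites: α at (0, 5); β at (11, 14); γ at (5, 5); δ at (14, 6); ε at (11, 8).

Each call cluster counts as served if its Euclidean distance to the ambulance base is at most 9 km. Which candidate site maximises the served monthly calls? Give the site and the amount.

γ, covering 370

Coverage radius r = 9 km; a point is covered iff (Δx)²+(Δy)² ≤ 9² = 81.
  α (0, 5): covers {Alpha, Gamma, Epsilon} → 280
  β (11, 14): covers {Alpha, Beta, Zeta, Eta} → 192
  γ (5, 5): covers {Alpha, Gamma, Epsilon, Eta} → 370
  δ (14, 6): covers {Beta, Zeta, Eta} → 112
  ε (11, 8): covers {Alpha, Beta, Zeta, Eta} → 192
Maximum coverage at γ: 370 monthly calls.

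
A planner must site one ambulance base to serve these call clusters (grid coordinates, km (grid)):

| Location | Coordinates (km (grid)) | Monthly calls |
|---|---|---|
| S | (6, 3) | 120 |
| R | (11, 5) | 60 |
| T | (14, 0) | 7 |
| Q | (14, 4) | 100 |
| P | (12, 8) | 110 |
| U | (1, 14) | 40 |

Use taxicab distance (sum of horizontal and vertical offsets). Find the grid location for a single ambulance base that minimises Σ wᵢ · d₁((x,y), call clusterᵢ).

(11, 4)

Manhattan distance separates: Σwᵢ(|x−xᵢ|+|y−yᵢ|) = Σwᵢ|x−xᵢ| + Σwᵢ|y−yᵢ|, so x and y are optimised independently as 1-D weighted medians.
Total weight W = 437; half = 218.5.
x-coordinate, sorted with cumulative weight:
  x=1 (U, w=40) cum 40
  x=6 (S, w=120) cum 160
  x=11 (R, w=60) cum 220  ← median
  x=12 (P, w=110) cum 330
  x=14 (T, w=7) cum 337
  x=14 (Q, w=100) cum 437
⇒ x* = 11
y-coordinate, sorted with cumulative weight:
  y=0 (T, w=7) cum 7
  y=3 (S, w=120) cum 127
  y=4 (Q, w=100) cum 227  ← median
  y=5 (R, w=60) cum 287
  y=8 (P, w=110) cum 397
  y=14 (U, w=40) cum 437
⇒ y* = 4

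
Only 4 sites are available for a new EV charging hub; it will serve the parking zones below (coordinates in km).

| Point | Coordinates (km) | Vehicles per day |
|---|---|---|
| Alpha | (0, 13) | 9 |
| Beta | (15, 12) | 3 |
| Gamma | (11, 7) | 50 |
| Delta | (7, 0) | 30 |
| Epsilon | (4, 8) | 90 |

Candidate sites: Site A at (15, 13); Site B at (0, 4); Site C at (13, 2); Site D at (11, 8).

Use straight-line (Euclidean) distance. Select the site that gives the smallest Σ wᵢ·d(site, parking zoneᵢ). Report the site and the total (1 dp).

Total weighted distance at each candidate:
  Site A (15, 13): total = 2044.0
  Site B (0, 4): total = 1453.1
  Site C (13, 2): total = 1616.4
  Site D (11, 8): total = 1074.0
Minimum is at Site D with total 1074.0 km.

Site D, total 1074.0 km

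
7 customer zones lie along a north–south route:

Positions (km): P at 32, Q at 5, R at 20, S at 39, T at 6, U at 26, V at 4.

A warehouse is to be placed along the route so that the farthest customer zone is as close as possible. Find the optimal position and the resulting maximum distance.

The 1-center on a line is the midpoint of the two extreme points: leftmost at 4, rightmost at 39.
Optimal location = (4 + 39)/2 = 21.5; maximum distance = (39 − 4)/2 = 17.5.

location 21.5, max distance 17.5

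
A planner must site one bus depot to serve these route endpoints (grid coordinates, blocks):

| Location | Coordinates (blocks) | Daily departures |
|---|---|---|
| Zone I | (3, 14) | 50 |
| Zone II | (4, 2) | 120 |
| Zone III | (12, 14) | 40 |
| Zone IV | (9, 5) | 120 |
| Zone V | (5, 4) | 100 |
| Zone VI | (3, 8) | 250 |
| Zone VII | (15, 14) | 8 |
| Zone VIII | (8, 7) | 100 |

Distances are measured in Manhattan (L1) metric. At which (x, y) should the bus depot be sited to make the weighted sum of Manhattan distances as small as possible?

Manhattan distance separates: Σwᵢ(|x−xᵢ|+|y−yᵢ|) = Σwᵢ|x−xᵢ| + Σwᵢ|y−yᵢ|, so x and y are optimised independently as 1-D weighted medians.
Total weight W = 788; half = 394.
x-coordinate, sorted with cumulative weight:
  x=3 (Zone I, w=50) cum 50
  x=3 (Zone VI, w=250) cum 300
  x=4 (Zone II, w=120) cum 420  ← median
  x=5 (Zone V, w=100) cum 520
  x=8 (Zone VIII, w=100) cum 620
  x=9 (Zone IV, w=120) cum 740
  x=12 (Zone III, w=40) cum 780
  x=15 (Zone VII, w=8) cum 788
⇒ x* = 4
y-coordinate, sorted with cumulative weight:
  y=2 (Zone II, w=120) cum 120
  y=4 (Zone V, w=100) cum 220
  y=5 (Zone IV, w=120) cum 340
  y=7 (Zone VIII, w=100) cum 440  ← median
  y=8 (Zone VI, w=250) cum 690
  y=14 (Zone I, w=50) cum 740
  y=14 (Zone III, w=40) cum 780
  y=14 (Zone VII, w=8) cum 788
⇒ y* = 7

(4, 7)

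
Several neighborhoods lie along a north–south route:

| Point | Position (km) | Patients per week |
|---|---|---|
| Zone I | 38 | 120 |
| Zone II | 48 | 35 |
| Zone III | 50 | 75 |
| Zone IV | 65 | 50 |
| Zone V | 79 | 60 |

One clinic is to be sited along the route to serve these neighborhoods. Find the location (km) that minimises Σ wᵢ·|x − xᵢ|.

x = 50

For a sum of weighted absolute distances on a line, the optimum is the weighted median (not the mean). Total weight W = 340; half-weight = 170.
Sort by position and accumulate weight:
  km 38 (Zone I, w=120) → cum 120
  km 48 (Zone II, w=35) → cum 155
  km 50 (Zone III, w=75) → cum 230  ≥ 170 → median here
  km 65 (Zone IV, w=50) → cum 280
  km 79 (Zone V, w=60) → cum 340
Optimal location: km 50.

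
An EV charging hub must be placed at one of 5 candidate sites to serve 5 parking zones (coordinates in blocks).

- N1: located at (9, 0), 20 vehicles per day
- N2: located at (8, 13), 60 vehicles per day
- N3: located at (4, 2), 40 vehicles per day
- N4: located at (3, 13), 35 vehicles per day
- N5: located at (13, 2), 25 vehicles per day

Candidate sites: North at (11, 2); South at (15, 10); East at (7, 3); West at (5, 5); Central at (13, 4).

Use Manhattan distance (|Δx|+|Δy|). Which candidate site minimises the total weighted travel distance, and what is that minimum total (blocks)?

East, total 1585 blocks

Total weighted distance at each candidate:
  North (11, 2): total = 1915
  South (15, 10): total = 2455
  East (7, 3): total = 1585
  West (5, 5): total = 1625
  Central (13, 4): total = 2155
Minimum is at East with total 1585 blocks.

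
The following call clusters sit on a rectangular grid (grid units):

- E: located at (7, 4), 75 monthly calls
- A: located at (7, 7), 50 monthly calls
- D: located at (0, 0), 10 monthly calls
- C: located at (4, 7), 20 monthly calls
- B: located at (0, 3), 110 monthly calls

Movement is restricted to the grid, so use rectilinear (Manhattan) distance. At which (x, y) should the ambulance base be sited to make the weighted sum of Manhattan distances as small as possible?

(4, 4)

Manhattan distance separates: Σwᵢ(|x−xᵢ|+|y−yᵢ|) = Σwᵢ|x−xᵢ| + Σwᵢ|y−yᵢ|, so x and y are optimised independently as 1-D weighted medians.
Total weight W = 265; half = 132.5.
x-coordinate, sorted with cumulative weight:
  x=0 (D, w=10) cum 10
  x=0 (B, w=110) cum 120
  x=4 (C, w=20) cum 140  ← median
  x=7 (E, w=75) cum 215
  x=7 (A, w=50) cum 265
⇒ x* = 4
y-coordinate, sorted with cumulative weight:
  y=0 (D, w=10) cum 10
  y=3 (B, w=110) cum 120
  y=4 (E, w=75) cum 195  ← median
  y=7 (A, w=50) cum 245
  y=7 (C, w=20) cum 265
⇒ y* = 4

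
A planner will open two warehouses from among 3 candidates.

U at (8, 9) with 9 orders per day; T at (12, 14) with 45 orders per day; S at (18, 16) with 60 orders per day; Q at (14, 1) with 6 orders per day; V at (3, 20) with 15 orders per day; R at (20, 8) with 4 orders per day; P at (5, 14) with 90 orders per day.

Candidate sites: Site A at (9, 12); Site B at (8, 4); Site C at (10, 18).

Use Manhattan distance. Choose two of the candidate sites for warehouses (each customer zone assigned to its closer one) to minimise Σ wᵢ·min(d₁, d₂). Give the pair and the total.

{Site A, Site C}, total 1692

Evaluate every pair (each demand assigned to the nearer of the two):
  {Site A, Site C}: total = 1692
  {Site A, Site B}: total = 1905
  {Site B, Site C}: total = 1978
Best pair: {Site A, Site C} with total 1692.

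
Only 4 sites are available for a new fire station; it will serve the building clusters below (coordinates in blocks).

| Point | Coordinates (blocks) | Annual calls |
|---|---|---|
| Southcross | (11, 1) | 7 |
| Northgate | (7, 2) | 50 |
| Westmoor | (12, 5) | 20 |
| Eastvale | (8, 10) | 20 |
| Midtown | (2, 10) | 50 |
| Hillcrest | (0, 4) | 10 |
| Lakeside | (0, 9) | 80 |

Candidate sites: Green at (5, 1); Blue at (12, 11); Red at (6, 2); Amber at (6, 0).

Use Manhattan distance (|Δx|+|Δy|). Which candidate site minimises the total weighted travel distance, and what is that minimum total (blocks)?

Total weighted distance at each candidate:
  Green (5, 1): total = 2372
  Blue (12, 11): total = 2857
  Red (6, 2): total = 2192
  Amber (6, 0): total = 2652
Minimum is at Red with total 2192 blocks.

Red, total 2192 blocks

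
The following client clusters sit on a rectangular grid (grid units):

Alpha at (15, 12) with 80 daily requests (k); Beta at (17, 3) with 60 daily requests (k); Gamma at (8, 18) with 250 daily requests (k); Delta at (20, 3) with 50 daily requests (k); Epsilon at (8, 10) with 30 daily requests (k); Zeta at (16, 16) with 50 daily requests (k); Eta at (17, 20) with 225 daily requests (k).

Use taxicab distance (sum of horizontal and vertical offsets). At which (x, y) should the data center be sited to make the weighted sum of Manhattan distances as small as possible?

(16, 18)

Manhattan distance separates: Σwᵢ(|x−xᵢ|+|y−yᵢ|) = Σwᵢ|x−xᵢ| + Σwᵢ|y−yᵢ|, so x and y are optimised independently as 1-D weighted medians.
Total weight W = 745; half = 372.5.
x-coordinate, sorted with cumulative weight:
  x=8 (Gamma, w=250) cum 250
  x=8 (Epsilon, w=30) cum 280
  x=15 (Alpha, w=80) cum 360
  x=16 (Zeta, w=50) cum 410  ← median
  x=17 (Beta, w=60) cum 470
  x=17 (Eta, w=225) cum 695
  x=20 (Delta, w=50) cum 745
⇒ x* = 16
y-coordinate, sorted with cumulative weight:
  y=3 (Beta, w=60) cum 60
  y=3 (Delta, w=50) cum 110
  y=10 (Epsilon, w=30) cum 140
  y=12 (Alpha, w=80) cum 220
  y=16 (Zeta, w=50) cum 270
  y=18 (Gamma, w=250) cum 520  ← median
  y=20 (Eta, w=225) cum 745
⇒ y* = 18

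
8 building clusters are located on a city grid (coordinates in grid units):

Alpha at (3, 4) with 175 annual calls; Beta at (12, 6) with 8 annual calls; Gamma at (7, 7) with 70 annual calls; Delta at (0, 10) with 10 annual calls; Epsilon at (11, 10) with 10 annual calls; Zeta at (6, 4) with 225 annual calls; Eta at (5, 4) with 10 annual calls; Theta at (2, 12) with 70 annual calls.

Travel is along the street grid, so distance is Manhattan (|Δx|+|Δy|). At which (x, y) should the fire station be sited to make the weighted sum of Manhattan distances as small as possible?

(6, 4)

Manhattan distance separates: Σwᵢ(|x−xᵢ|+|y−yᵢ|) = Σwᵢ|x−xᵢ| + Σwᵢ|y−yᵢ|, so x and y are optimised independently as 1-D weighted medians.
Total weight W = 578; half = 289.
x-coordinate, sorted with cumulative weight:
  x=0 (Delta, w=10) cum 10
  x=2 (Theta, w=70) cum 80
  x=3 (Alpha, w=175) cum 255
  x=5 (Eta, w=10) cum 265
  x=6 (Zeta, w=225) cum 490  ← median
  x=7 (Gamma, w=70) cum 560
  x=11 (Epsilon, w=10) cum 570
  x=12 (Beta, w=8) cum 578
⇒ x* = 6
y-coordinate, sorted with cumulative weight:
  y=4 (Alpha, w=175) cum 175
  y=4 (Zeta, w=225) cum 400  ← median
  y=4 (Eta, w=10) cum 410
  y=6 (Beta, w=8) cum 418
  y=7 (Gamma, w=70) cum 488
  y=10 (Delta, w=10) cum 498
  y=10 (Epsilon, w=10) cum 508
  y=12 (Theta, w=70) cum 578
⇒ y* = 4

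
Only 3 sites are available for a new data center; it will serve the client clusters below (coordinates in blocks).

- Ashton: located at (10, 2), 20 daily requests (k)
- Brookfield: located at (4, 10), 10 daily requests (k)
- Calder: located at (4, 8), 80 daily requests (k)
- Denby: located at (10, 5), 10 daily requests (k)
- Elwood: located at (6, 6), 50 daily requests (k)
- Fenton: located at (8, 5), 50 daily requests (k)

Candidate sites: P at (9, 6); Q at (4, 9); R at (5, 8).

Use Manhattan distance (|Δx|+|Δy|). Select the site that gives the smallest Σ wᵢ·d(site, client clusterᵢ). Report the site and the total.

R, total 860 blocks

Total weighted distance at each candidate:
  P (9, 6): total = 1020
  Q (4, 9): total = 1100
  R (5, 8): total = 860
Minimum is at R with total 860 blocks.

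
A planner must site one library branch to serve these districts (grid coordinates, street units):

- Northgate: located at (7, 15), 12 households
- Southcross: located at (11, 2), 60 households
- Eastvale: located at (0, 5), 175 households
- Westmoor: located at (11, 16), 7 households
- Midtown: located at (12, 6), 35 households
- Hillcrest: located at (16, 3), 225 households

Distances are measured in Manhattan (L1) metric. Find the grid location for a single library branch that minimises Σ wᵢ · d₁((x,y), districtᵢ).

(12, 3)

Manhattan distance separates: Σwᵢ(|x−xᵢ|+|y−yᵢ|) = Σwᵢ|x−xᵢ| + Σwᵢ|y−yᵢ|, so x and y are optimised independently as 1-D weighted medians.
Total weight W = 514; half = 257.
x-coordinate, sorted with cumulative weight:
  x=0 (Eastvale, w=175) cum 175
  x=7 (Northgate, w=12) cum 187
  x=11 (Southcross, w=60) cum 247
  x=11 (Westmoor, w=7) cum 254
  x=12 (Midtown, w=35) cum 289  ← median
  x=16 (Hillcrest, w=225) cum 514
⇒ x* = 12
y-coordinate, sorted with cumulative weight:
  y=2 (Southcross, w=60) cum 60
  y=3 (Hillcrest, w=225) cum 285  ← median
  y=5 (Eastvale, w=175) cum 460
  y=6 (Midtown, w=35) cum 495
  y=15 (Northgate, w=12) cum 507
  y=16 (Westmoor, w=7) cum 514
⇒ y* = 3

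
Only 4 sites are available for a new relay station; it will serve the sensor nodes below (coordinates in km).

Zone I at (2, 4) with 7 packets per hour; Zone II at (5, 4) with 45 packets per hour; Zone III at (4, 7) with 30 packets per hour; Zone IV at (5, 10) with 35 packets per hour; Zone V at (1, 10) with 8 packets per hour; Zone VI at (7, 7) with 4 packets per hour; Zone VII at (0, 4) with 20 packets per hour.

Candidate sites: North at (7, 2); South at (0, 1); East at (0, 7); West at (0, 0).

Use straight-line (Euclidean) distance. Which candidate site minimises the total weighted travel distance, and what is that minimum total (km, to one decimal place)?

Total weighted distance at each candidate:
  North (7, 2): total = 874.1
  South (0, 1): total = 1033.6
  East (0, 7): total = 725.0
  West (0, 0): total = 1152.6
Minimum is at East with total 725.0 km.

East, total 725.0 km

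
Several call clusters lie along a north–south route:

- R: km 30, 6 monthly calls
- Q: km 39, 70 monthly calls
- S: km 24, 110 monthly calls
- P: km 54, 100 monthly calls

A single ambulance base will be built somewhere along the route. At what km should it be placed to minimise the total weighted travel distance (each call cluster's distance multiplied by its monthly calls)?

For a sum of weighted absolute distances on a line, the optimum is the weighted median (not the mean). Total weight W = 286; half-weight = 143.
Sort by position and accumulate weight:
  km 24 (S, w=110) → cum 110
  km 30 (R, w=6) → cum 116
  km 39 (Q, w=70) → cum 186  ≥ 143 → median here
  km 54 (P, w=100) → cum 286
Optimal location: km 39.

x = 39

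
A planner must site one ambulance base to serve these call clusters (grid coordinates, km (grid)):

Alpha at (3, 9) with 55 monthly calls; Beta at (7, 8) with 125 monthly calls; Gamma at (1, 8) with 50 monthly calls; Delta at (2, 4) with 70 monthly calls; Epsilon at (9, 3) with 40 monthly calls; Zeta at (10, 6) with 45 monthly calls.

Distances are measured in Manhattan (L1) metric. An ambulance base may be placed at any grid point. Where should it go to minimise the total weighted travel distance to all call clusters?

Manhattan distance separates: Σwᵢ(|x−xᵢ|+|y−yᵢ|) = Σwᵢ|x−xᵢ| + Σwᵢ|y−yᵢ|, so x and y are optimised independently as 1-D weighted medians.
Total weight W = 385; half = 192.5.
x-coordinate, sorted with cumulative weight:
  x=1 (Gamma, w=50) cum 50
  x=2 (Delta, w=70) cum 120
  x=3 (Alpha, w=55) cum 175
  x=7 (Beta, w=125) cum 300  ← median
  x=9 (Epsilon, w=40) cum 340
  x=10 (Zeta, w=45) cum 385
⇒ x* = 7
y-coordinate, sorted with cumulative weight:
  y=3 (Epsilon, w=40) cum 40
  y=4 (Delta, w=70) cum 110
  y=6 (Zeta, w=45) cum 155
  y=8 (Beta, w=125) cum 280  ← median
  y=8 (Gamma, w=50) cum 330
  y=9 (Alpha, w=55) cum 385
⇒ y* = 8

(7, 8)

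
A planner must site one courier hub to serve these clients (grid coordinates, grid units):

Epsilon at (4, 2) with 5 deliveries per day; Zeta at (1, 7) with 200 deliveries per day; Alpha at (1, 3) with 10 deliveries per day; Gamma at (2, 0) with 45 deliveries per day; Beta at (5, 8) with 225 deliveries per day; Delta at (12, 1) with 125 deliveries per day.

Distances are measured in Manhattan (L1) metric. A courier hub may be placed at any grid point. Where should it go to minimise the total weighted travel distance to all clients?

Manhattan distance separates: Σwᵢ(|x−xᵢ|+|y−yᵢ|) = Σwᵢ|x−xᵢ| + Σwᵢ|y−yᵢ|, so x and y are optimised independently as 1-D weighted medians.
Total weight W = 610; half = 305.
x-coordinate, sorted with cumulative weight:
  x=1 (Zeta, w=200) cum 200
  x=1 (Alpha, w=10) cum 210
  x=2 (Gamma, w=45) cum 255
  x=4 (Epsilon, w=5) cum 260
  x=5 (Beta, w=225) cum 485  ← median
  x=12 (Delta, w=125) cum 610
⇒ x* = 5
y-coordinate, sorted with cumulative weight:
  y=0 (Gamma, w=45) cum 45
  y=1 (Delta, w=125) cum 170
  y=2 (Epsilon, w=5) cum 175
  y=3 (Alpha, w=10) cum 185
  y=7 (Zeta, w=200) cum 385  ← median
  y=8 (Beta, w=225) cum 610
⇒ y* = 7

(5, 7)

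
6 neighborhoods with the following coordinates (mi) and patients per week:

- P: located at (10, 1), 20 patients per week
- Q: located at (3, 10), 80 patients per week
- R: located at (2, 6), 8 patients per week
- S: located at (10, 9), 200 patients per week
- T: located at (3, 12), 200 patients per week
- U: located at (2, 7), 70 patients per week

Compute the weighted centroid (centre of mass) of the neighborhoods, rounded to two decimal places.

The minimiser of Σwᵢ‖p−pᵢ‖² is the weighted centroid p* = (Σwᵢpᵢ)/(Σwᵢ).
Σwᵢ = 578.
Σwᵢxᵢ = 20·10 + 80·3 + 8·2 + 200·10 + 200·3 + 70·2 = 3196.
Σwᵢyᵢ = 20·1 + 80·10 + 8·6 + 200·9 + 200·12 + 70·7 = 5558.
x* = 3196/578 = 5.53, y* = 5558/578 = 9.62.

(5.53, 9.62)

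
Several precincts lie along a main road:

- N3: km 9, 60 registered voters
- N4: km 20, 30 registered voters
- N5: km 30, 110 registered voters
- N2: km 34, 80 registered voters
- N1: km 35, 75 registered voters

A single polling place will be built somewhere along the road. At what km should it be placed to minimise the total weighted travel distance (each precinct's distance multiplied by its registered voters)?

For a sum of weighted absolute distances on a line, the optimum is the weighted median (not the mean). Total weight W = 355; half-weight = 177.5.
Sort by position and accumulate weight:
  km 9 (N3, w=60) → cum 60
  km 20 (N4, w=30) → cum 90
  km 30 (N5, w=110) → cum 200  ≥ 177.5 → median here
  km 34 (N2, w=80) → cum 280
  km 35 (N1, w=75) → cum 355
Optimal location: km 30.

x = 30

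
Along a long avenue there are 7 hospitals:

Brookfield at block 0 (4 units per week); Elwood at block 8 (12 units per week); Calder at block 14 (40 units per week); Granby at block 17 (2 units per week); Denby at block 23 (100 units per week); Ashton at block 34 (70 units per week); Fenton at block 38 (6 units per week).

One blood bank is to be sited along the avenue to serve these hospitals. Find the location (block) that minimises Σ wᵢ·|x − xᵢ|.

For a sum of weighted absolute distances on a line, the optimum is the weighted median (not the mean). Total weight W = 234; half-weight = 117.
Sort by position and accumulate weight:
  block 0 (Brookfield, w=4) → cum 4
  block 8 (Elwood, w=12) → cum 16
  block 14 (Calder, w=40) → cum 56
  block 17 (Granby, w=2) → cum 58
  block 23 (Denby, w=100) → cum 158  ≥ 117 → median here
  block 34 (Ashton, w=70) → cum 228
  block 38 (Fenton, w=6) → cum 234
Optimal location: block 23.

x = 23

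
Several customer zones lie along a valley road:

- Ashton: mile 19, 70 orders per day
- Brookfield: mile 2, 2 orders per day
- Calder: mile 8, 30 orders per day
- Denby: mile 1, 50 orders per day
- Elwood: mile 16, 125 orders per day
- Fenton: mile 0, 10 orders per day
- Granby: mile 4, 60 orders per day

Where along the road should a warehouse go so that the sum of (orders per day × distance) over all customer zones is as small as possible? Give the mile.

For a sum of weighted absolute distances on a line, the optimum is the weighted median (not the mean). Total weight W = 347; half-weight = 173.5.
Sort by position and accumulate weight:
  mile 0 (Fenton, w=10) → cum 10
  mile 1 (Denby, w=50) → cum 60
  mile 2 (Brookfield, w=2) → cum 62
  mile 4 (Granby, w=60) → cum 122
  mile 8 (Calder, w=30) → cum 152
  mile 16 (Elwood, w=125) → cum 277  ≥ 173.5 → median here
  mile 19 (Ashton, w=70) → cum 347
Optimal location: mile 16.

x = 16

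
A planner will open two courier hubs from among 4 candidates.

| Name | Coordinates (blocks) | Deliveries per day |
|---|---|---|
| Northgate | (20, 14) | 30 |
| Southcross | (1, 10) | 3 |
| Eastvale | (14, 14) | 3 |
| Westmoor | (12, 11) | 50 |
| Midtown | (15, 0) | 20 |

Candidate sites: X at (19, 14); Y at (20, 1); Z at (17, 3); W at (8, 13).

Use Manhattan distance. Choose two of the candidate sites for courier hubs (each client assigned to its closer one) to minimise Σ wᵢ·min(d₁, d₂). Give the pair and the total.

{X, Z}, total 711

Evaluate every pair (each demand assigned to the nearer of the two):
  {X, Z}: total = 711
  {X, Y}: total = 731
  {X, W}: total = 735
  {Z, W}: total = 841
  {Y, W}: total = 861
  {Y, Z}: total = 1251
Best pair: {X, Z} with total 711.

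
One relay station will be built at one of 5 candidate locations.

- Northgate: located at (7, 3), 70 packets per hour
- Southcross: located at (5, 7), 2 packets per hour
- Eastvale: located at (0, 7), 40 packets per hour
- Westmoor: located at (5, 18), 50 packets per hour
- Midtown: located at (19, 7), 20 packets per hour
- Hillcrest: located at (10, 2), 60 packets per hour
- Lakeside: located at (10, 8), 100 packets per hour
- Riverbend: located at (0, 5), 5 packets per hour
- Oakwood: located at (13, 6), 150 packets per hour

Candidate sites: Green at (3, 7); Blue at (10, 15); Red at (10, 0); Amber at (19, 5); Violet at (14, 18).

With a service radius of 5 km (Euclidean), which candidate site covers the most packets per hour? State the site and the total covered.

Coverage radius r = 5 km; a point is covered iff (Δx)²+(Δy)² ≤ 5² = 25.
  Green (3, 7): covers {Southcross, Eastvale, Riverbend} → 47
  Blue (10, 15): covers {none} → 0
  Red (10, 0): covers {Northgate, Hillcrest} → 130
  Amber (19, 5): covers {Midtown} → 20
  Violet (14, 18): covers {none} → 0
Maximum coverage at Red: 130 packets per hour.

Red, covering 130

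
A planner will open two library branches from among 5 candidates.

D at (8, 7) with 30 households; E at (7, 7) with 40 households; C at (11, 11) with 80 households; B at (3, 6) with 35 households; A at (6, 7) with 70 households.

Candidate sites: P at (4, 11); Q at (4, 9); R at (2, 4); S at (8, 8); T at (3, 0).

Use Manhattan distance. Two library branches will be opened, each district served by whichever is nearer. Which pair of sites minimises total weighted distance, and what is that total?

Evaluate every pair (each demand assigned to the nearer of the two):
  {R, S}: total = 905
  {Q, S}: total = 940
  {P, S}: total = 1010
  {S, T}: total = 1010
  {P, Q}: total = 1360
  {Q, R}: total = 1485
  {Q, T}: total = 1520
  {P, R}: total = 1605
  {P, T}: total = 1710
  {R, T}: total = 2465
Best pair: {R, S} with total 905.

{R, S}, total 905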